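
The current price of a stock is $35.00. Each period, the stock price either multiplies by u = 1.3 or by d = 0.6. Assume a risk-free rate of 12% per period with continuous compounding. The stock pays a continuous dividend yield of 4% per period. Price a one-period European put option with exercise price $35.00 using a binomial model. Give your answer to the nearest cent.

$3.84

Per-period risk-free factor R = e^0.12 = 1.1275; dividend-adjusted growth = e^(0.12−0.04) = 1.0833.
Risk-neutral probability p = (1.0833 − 0.6)/(1.3 − 0.6) = 0.4833/0.7000 = 0.6904
Terminal stock prices: S_u = 45.5, S_d = 21
Terminal payoffs (K − S): max(-10.5, 0) = 0, max(14, 0) = 14
Node 0 (S = 35): V_0 = e^(−0.12)·[0.6904·0.0000 + 0.3096·14.0000] = 3.8441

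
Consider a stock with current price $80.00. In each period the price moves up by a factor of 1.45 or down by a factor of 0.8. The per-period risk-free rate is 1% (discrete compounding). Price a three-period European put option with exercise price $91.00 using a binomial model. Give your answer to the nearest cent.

$22.29

Risk-neutral probability p = (1 + 0.01 − 0.8)/(1.45 − 0.8) = 0.2100/0.6500 = 0.3231
Terminal stock prices: S_uuu = 243.9, S_uud = 134.6, S_udd = 74.24, S_ddd = 40.96
Terminal payoffs (K − S): max(-152.9, 0) = 0, max(-43.56, 0) = 0, max(16.76, 0) = 16.76, max(50.04, 0) = 50.04
Node uu (S = 168.2): V_uu = 1/1.01·[0.3231·0.0000 + 0.6769·0.0000] = 0.0000
Node ud (S = 92.8): V_ud = 1/1.01·[0.3231·0.0000 + 0.6769·16.7600] = 11.2329
Node dd (S = 51.2): V_dd = 1/1.01·[0.3231·16.7600 + 0.6769·50.0400] = 38.8990
Node u (S = 116): V_u = 1/1.01·[0.3231·0.0000 + 0.6769·11.2329] = 7.5285
Node d (S = 64): V_d = 1/1.01·[0.3231·11.2329 + 0.6769·38.8990] = 29.6641
Node 0 (S = 80): V_0 = 1/1.01·[0.3231·7.5285 + 0.6769·29.6641] = 22.2897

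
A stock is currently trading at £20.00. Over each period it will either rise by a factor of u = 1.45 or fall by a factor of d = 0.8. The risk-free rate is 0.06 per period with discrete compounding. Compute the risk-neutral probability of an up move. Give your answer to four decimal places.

Risk-neutral probability p = (1 + 0.06 − 0.8)/(1.45 − 0.8) = 0.2600/0.6500 = 0.4000

p = 0.4000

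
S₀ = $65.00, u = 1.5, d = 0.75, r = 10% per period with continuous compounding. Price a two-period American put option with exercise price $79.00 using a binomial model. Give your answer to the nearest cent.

$15.61

Risk-neutral probability p = (e^0.1 − 0.75)/(1.5 − 0.75) = 0.3552/0.7500 = 0.4736
Terminal stock prices: S_uu = 146.2, S_ud = 73.12, S_dd = 36.56
Terminal payoffs (K − S): max(-67.25, 0) = 0, max(5.875, 0) = 5.875, max(42.44, 0) = 42.44
Node u (S = 97.5): continuation = e^(−0.1)·[0.4736·0.0000 + 0.5264·5.8750] = 2.7985; exercise value = 0.0000 ≤ continuation, so V_u = 2.7985
Node d (S = 48.75): continuation = e^(−0.1)·[0.4736·5.8750 + 0.5264·42.4375] = 22.7322; exercise value = 30.2500 > continuation, so V_d = 30.2500 (exercise)
Node 0 (S = 65): continuation = e^(−0.1)·[0.4736·2.7985 + 0.5264·30.2500] = 15.6085; exercise value = 14.0000 ≤ continuation, so V_0 = 15.6085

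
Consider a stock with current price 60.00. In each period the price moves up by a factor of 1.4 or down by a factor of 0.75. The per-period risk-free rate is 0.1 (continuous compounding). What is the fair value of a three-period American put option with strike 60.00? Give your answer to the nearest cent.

7.22

Risk-neutral probability p = (e^0.1 − 0.75)/(1.4 − 0.75) = 0.3552/0.6500 = 0.5464
Terminal stock prices: S_uuu = 164.6, S_uud = 88.2, S_udd = 47.25, S_ddd = 25.31
Terminal payoffs (K − S): max(-104.6, 0) = 0, max(-28.2, 0) = 0, max(12.75, 0) = 12.75, max(34.69, 0) = 34.69
Node uu (S = 117.6): continuation = e^(−0.1)·[0.5464·0.0000 + 0.4536·0.0000] = 0.0000; exercise value = 0.0000 ≤ continuation, so V_uu = 0.0000
Node ud (S = 63): continuation = e^(−0.1)·[0.5464·0.0000 + 0.4536·12.7500] = 5.2328; exercise value = 0.0000 ≤ continuation, so V_ud = 5.2328
Node dd (S = 33.75): continuation = e^(−0.1)·[0.5464·12.7500 + 0.4536·34.6875] = 20.5402; exercise value = 26.2500 > continuation, so V_dd = 26.2500 (exercise)
Node u (S = 84): continuation = e^(−0.1)·[0.5464·0.0000 + 0.4536·5.2328] = 2.1477; exercise value = 0.0000 ≤ continuation, so V_u = 2.1477
Node d (S = 45): continuation = e^(−0.1)·[0.5464·5.2328 + 0.4536·26.2500] = 13.3607; exercise value = 15.0000 > continuation, so V_d = 15.0000 (exercise)
Node 0 (S = 60): continuation = e^(−0.1)·[0.5464·2.1477 + 0.4536·15.0000] = 7.2181; exercise value = 0.0000 ≤ continuation, so V_0 = 7.2181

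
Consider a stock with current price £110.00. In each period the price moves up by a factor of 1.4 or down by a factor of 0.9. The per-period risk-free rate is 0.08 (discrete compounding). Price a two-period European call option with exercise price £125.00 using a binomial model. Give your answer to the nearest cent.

Risk-neutral probability p = (1 + 0.08 − 0.9)/(1.4 − 0.9) = 0.1800/0.5000 = 0.3600
Terminal stock prices: S_uu = 215.6, S_ud = 138.6, S_dd = 89.1
Terminal payoffs (S − K): max(90.6, 0) = 90.6, max(13.6, 0) = 13.6, max(-35.9, 0) = 0
Node u (S = 154): V_u = 1/1.08·[0.3600·90.6000 + 0.6400·13.6000] = 38.2593
Node d (S = 99): V_d = 1/1.08·[0.3600·13.6000 + 0.6400·0.0000] = 4.5333
Node 0 (S = 110): V_0 = 1/1.08·[0.3600·38.2593 + 0.6400·4.5333] = 15.4395

£15.44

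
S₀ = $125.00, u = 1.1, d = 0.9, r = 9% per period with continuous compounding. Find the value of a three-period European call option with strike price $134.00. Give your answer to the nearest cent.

$22.75

Risk-neutral probability p = (e^0.09 − 0.9)/(1.1 − 0.9) = 0.1942/0.2000 = 0.9709
Terminal stock prices: S_uuu = 166.4, S_uud = 136.1, S_udd = 111.4, S_ddd = 91.13
Terminal payoffs (S − K): max(32.38, 0) = 32.38, max(2.125, 0) = 2.125, max(-22.62, 0) = 0, max(-42.87, 0) = 0
Node uu (S = 151.3): V_uu = e^(−0.09)·[0.9709·32.3750 + 0.0291·2.1250] = 28.7832
Node ud (S = 123.8): V_ud = e^(−0.09)·[0.9709·2.1250 + 0.0291·0.0000] = 1.8855
Node dd (S = 101.2): V_dd = e^(−0.09)·[0.9709·0.0000 + 0.0291·0.0000] = 0.0000
Node u (S = 137.5): V_u = e^(−0.09)·[0.9709·28.7832 + 0.0291·1.8855] = 25.5898
Node d (S = 112.5): V_d = e^(−0.09)·[0.9709·1.8855 + 0.0291·0.0000] = 1.6731
Node 0 (S = 125): V_0 = e^(−0.09)·[0.9709·25.5898 + 0.0291·1.6731] = 22.7506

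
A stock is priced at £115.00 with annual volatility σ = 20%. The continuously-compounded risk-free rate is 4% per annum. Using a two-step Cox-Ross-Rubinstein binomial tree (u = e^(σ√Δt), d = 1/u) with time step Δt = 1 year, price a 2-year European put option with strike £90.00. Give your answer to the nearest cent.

£2.40

CRR parameters: u = e^(σ√Δt) = e^(0.2·√1) = 1.2214, d = 1/u = 0.8187
Per-period rate: rΔt = 0.04·1 = 0.04, so R = e^0.04 = 1.0408
Risk-neutral probability p = (e^0.04 − 0.8187)/(1.2214 − 0.8187) = 0.2221/0.4027 = 0.5515
Terminal stock prices: S_uu = 171.6, S_ud = 115, S_dd = 77.09
Terminal payoffs (K − S): max(-81.56, 0) = 0, max(-25, 0) = 0, max(12.91, 0) = 12.91
Node u (S = 140.5): V_u = e^(−0.04)·[0.5515·0.0000 + 0.4485·0.0000] = 0.0000
Node d (S = 94.15): V_d = e^(−0.04)·[0.5515·0.0000 + 0.4485·12.9132] = 5.5643
Node 0 (S = 115): V_0 = e^(−0.04)·[0.5515·0.0000 + 0.4485·5.5643] = 2.3976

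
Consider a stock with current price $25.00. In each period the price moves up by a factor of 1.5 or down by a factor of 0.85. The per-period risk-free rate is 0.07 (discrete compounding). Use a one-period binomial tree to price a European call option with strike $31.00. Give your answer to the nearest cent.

Risk-neutral probability p = (1 + 0.07 − 0.85)/(1.5 − 0.85) = 0.2200/0.6500 = 0.3385
Terminal stock prices: S_u = 37.5, S_d = 21.25
Terminal payoffs (S − K): max(6.5, 0) = 6.5, max(-9.75, 0) = 0
Node 0 (S = 25): V_0 = 1/1.07·[0.3385·6.5000 + 0.6615·0.0000] = 2.0561

$2.06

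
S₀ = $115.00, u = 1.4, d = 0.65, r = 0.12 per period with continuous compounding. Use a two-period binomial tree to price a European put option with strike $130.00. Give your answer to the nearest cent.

Risk-neutral probability p = (e^0.12 − 0.65)/(1.4 − 0.65) = 0.4775/0.7500 = 0.6367
Terminal stock prices: S_uu = 225.4, S_ud = 104.7, S_dd = 48.59
Terminal payoffs (K − S): max(-95.4, 0) = 0, max(25.35, 0) = 25.35, max(81.41, 0) = 81.41
Node u (S = 161): V_u = e^(−0.12)·[0.6367·0.0000 + 0.3633·25.3500] = 8.1691
Node d (S = 74.75): V_d = e^(−0.12)·[0.6367·25.3500 + 0.3633·81.4125] = 40.5497
Node 0 (S = 115): V_0 = e^(−0.12)·[0.6367·8.1691 + 0.3633·40.5497] = 17.6800

$17.68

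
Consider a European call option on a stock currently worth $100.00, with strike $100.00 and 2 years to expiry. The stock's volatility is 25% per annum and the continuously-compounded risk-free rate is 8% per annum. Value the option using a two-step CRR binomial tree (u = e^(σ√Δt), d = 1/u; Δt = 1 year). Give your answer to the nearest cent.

$20.08

CRR parameters: u = e^(σ√Δt) = e^(0.25·√1) = 1.2840, d = 1/u = 0.7788
Per-period rate: rΔt = 0.08·1 = 0.08, so R = e^0.08 = 1.0833
Risk-neutral probability p = (e^0.08 − 0.7788)/(1.2840 − 0.7788) = 0.3045/0.5052 = 0.6027
Terminal stock prices: S_uu = 164.9, S_ud = 100, S_dd = 60.65
Terminal payoffs (S − K): max(64.87, 0) = 64.87, max(0, 0) = 0, max(-39.35, 0) = 0
Node u (S = 128.4): V_u = e^(−0.08)·[0.6027·64.8721 + 0.3973·0.0000] = 36.0909
Node d (S = 77.88): V_d = e^(−0.08)·[0.6027·0.0000 + 0.3973·0.0000] = 0.0000
Node 0 (S = 100): V_0 = e^(−0.08)·[0.6027·36.0909 + 0.3973·0.0000] = 20.0788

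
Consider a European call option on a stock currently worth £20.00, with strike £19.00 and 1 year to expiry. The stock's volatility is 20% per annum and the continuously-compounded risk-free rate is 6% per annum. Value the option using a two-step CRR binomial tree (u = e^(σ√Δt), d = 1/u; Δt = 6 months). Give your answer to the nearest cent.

CRR parameters: u = e^(σ√Δt) = e^(0.2·√0.5) = 1.1519, d = 1/u = 0.8681
Per-period rate: rΔt = 0.06·0.5 = 0.03, so R = e^0.03 = 1.0305
Risk-neutral probability p = (e^0.03 − 0.8681)/(1.1519 − 0.8681) = 0.1623/0.2838 = 0.5720
Terminal stock prices: S_uu = 26.54, S_ud = 20, S_dd = 15.07
Terminal payoffs (S − K): max(7.538, 0) = 7.538, max(1, 0) = 1, max(-3.927, 0) = 0
Node u (S = 23.04): V_u = e^(−0.03)·[0.5720·7.5379 + 0.4280·1.0000] = 4.5997
Node d (S = 17.36): V_d = e^(−0.03)·[0.5720·1.0000 + 0.4280·0.0000] = 0.5551
Node 0 (S = 20): V_0 = e^(−0.03)·[0.5720·4.5997 + 0.4280·0.5551] = 2.7839

£2.78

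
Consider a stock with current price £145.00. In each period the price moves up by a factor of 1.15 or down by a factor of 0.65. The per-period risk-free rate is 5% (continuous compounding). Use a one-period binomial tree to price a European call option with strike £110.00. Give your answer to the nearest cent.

Risk-neutral probability p = (e^0.05 − 0.65)/(1.15 − 0.65) = 0.4013/0.5000 = 0.8025
Terminal stock prices: S_u = 166.8, S_d = 94.25
Terminal payoffs (S − K): max(56.75, 0) = 56.75, max(-15.75, 0) = 0
Node 0 (S = 145): V_0 = e^(−0.05)·[0.8025·56.7500 + 0.1975·0.0000] = 43.3230

£43.32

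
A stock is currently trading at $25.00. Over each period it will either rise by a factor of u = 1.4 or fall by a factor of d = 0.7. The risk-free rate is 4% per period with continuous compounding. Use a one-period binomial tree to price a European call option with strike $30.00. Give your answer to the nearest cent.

Risk-neutral probability p = (e^0.04 − 0.7)/(1.4 − 0.7) = 0.3408/0.7000 = 0.4869
Terminal stock prices: S_u = 35, S_d = 17.5
Terminal payoffs (S − K): max(5, 0) = 5, max(-12.5, 0) = 0
Node 0 (S = 25): V_0 = e^(−0.04)·[0.4869·5.0000 + 0.5131·0.0000] = 2.3389

$2.34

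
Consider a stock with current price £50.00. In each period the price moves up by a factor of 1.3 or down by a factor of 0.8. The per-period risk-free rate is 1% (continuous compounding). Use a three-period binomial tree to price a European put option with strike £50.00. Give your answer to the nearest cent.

£8.07

Risk-neutral probability p = (e^0.01 − 0.8)/(1.3 − 0.8) = 0.2101/0.5000 = 0.4201
Terminal stock prices: S_uuu = 109.9, S_uud = 67.6, S_udd = 41.6, S_ddd = 25.6
Terminal payoffs (K − S): max(-59.85, 0) = 0, max(-17.6, 0) = 0, max(8.4, 0) = 8.4, max(24.4, 0) = 24.4
Node uu (S = 84.5): V_uu = e^(−0.01)·[0.4201·0.0000 + 0.5799·0.0000] = 0.0000
Node ud (S = 52): V_ud = e^(−0.01)·[0.4201·0.0000 + 0.5799·8.4000] = 4.8227
Node dd (S = 32): V_dd = e^(−0.01)·[0.4201·8.4000 + 0.5799·24.4000] = 17.5025
Node u (S = 65): V_u = e^(−0.01)·[0.4201·0.0000 + 0.5799·4.8227] = 2.7688
Node d (S = 40): V_d = e^(−0.01)·[0.4201·4.8227 + 0.5799·17.5025] = 12.0546
Node 0 (S = 50): V_0 = e^(−0.01)·[0.4201·2.7688 + 0.5799·12.0546] = 8.0725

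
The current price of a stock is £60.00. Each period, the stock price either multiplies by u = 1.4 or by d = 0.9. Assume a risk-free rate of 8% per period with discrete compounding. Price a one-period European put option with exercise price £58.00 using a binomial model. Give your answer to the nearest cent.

Risk-neutral probability p = (1 + 0.08 − 0.9)/(1.4 − 0.9) = 0.1800/0.5000 = 0.3600
Terminal stock prices: S_u = 84, S_d = 54
Terminal payoffs (K − S): max(-26, 0) = 0, max(4, 0) = 4
Node 0 (S = 60): V_0 = 1/1.08·[0.3600·0.0000 + 0.6400·4.0000] = 2.3704

£2.37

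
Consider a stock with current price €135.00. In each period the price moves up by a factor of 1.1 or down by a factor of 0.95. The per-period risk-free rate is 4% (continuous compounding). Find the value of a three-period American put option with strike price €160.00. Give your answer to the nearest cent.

€25.00

Risk-neutral probability p = (e^0.04 − 0.95)/(1.1 − 0.95) = 0.0908/0.1500 = 0.6054
Terminal stock prices: S_uuu = 179.7, S_uud = 155.2, S_udd = 134, S_ddd = 115.7
Terminal payoffs (K − S): max(-19.69, 0) = 0, max(4.817, 0) = 4.817, max(25.98, 0) = 25.98, max(44.25, 0) = 44.25
Node uu (S = 163.4): continuation = e^(−0.04)·[0.6054·0.0000 + 0.3946·4.8175] = 1.8264; exercise value = 0.0000 ≤ continuation, so V_uu = 1.8264
Node ud (S = 141.1): continuation = e^(−0.04)·[0.6054·4.8175 + 0.3946·25.9787] = 12.6513; exercise value = 18.9250 > continuation, so V_ud = 18.9250 (exercise)
Node dd (S = 121.8): continuation = e^(−0.04)·[0.6054·25.9787 + 0.3946·44.2544] = 31.8888; exercise value = 38.1625 > continuation, so V_dd = 38.1625 (exercise)
Node u (S = 148.5): continuation = e^(−0.04)·[0.6054·1.8264 + 0.3946·18.9250] = 8.2373; exercise value = 11.5000 > continuation, so V_u = 11.5000 (exercise)
Node d (S = 128.2): continuation = e^(−0.04)·[0.6054·18.9250 + 0.3946·38.1625] = 25.4763; exercise value = 31.7500 > continuation, so V_d = 31.7500 (exercise)
Node 0 (S = 135): continuation = e^(−0.04)·[0.6054·11.5000 + 0.3946·31.7500] = 18.7263; exercise value = 25.0000 > continuation, so V_0 = 25.0000 (exercise)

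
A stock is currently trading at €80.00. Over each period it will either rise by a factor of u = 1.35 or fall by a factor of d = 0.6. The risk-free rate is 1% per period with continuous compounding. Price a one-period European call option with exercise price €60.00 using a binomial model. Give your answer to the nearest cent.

Risk-neutral probability p = (e^0.01 − 0.6)/(1.35 − 0.6) = 0.4101/0.7500 = 0.5467
Terminal stock prices: S_u = 108, S_d = 48
Terminal payoffs (S − K): max(48, 0) = 48, max(-12, 0) = 0
Node 0 (S = 80): V_0 = e^(−0.01)·[0.5467·48.0000 + 0.4533·0.0000] = 25.9821

€25.98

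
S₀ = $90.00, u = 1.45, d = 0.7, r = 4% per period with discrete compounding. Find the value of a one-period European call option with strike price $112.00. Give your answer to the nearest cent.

Risk-neutral probability p = (1 + 0.04 − 0.7)/(1.45 − 0.7) = 0.3400/0.7500 = 0.4533
Terminal stock prices: S_u = 130.5, S_d = 63
Terminal payoffs (S − K): max(18.5, 0) = 18.5, max(-49, 0) = 0
Node 0 (S = 90): V_0 = 1/1.04·[0.4533·18.5000 + 0.5467·0.0000] = 8.0641

$8.06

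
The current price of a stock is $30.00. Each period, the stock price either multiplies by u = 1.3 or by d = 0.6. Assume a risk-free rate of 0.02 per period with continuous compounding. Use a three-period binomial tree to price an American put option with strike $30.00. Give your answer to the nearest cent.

$6.22

Risk-neutral probability p = (e^0.02 − 0.6)/(1.3 − 0.6) = 0.4202/0.7000 = 0.6003
Terminal stock prices: S_uuu = 65.91, S_uud = 30.42, S_udd = 14.04, S_ddd = 6.48
Terminal payoffs (K − S): max(-35.91, 0) = 0, max(-0.42, 0) = 0, max(15.96, 0) = 15.96, max(23.52, 0) = 23.52
Node uu (S = 50.7): continuation = e^(−0.02)·[0.6003·0.0000 + 0.3997·0.0000] = 0.0000; exercise value = 0.0000 ≤ continuation, so V_uu = 0.0000
Node ud (S = 23.4): continuation = e^(−0.02)·[0.6003·0.0000 + 0.3997·15.9600] = 6.2531; exercise value = 6.6000 > continuation, so V_ud = 6.6000 (exercise)
Node dd (S = 10.8): continuation = e^(−0.02)·[0.6003·15.9600 + 0.3997·23.5200] = 18.6060; exercise value = 19.2000 > continuation, so V_dd = 19.2000 (exercise)
Node u (S = 39): continuation = e^(−0.02)·[0.6003·0.0000 + 0.3997·6.6000] = 2.5859; exercise value = 0.0000 ≤ continuation, so V_u = 2.5859
Node d (S = 18): continuation = e^(−0.02)·[0.6003·6.6000 + 0.3997·19.2000] = 11.4060; exercise value = 12.0000 > continuation, so V_d = 12.0000 (exercise)
Node 0 (S = 30): continuation = e^(−0.02)·[0.6003·2.5859 + 0.3997·12.0000] = 6.2231; exercise value = 0.0000 ≤ continuation, so V_0 = 6.2231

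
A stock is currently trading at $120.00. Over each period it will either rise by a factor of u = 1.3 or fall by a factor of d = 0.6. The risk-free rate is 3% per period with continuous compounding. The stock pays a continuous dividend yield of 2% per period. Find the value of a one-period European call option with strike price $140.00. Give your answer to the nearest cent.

$9.10

Per-period risk-free factor R = e^0.03 = 1.0305; dividend-adjusted growth = e^(0.03−0.02) = 1.0101.
Risk-neutral probability p = (1.0101 − 0.6)/(1.3 − 0.6) = 0.4101/0.7000 = 0.5858
Terminal stock prices: S_u = 156, S_d = 72
Terminal payoffs (S − K): max(16, 0) = 16, max(-68, 0) = 0
Node 0 (S = 120): V_0 = e^(−0.03)·[0.5858·16.0000 + 0.4142·0.0000] = 9.0956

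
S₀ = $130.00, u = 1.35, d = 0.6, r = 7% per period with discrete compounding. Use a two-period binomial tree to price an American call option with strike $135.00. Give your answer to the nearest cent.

$34.96

Risk-neutral probability p = (1 + 0.07 − 0.6)/(1.35 − 0.6) = 0.4700/0.7500 = 0.6267
Terminal stock prices: S_uu = 236.9, S_ud = 105.3, S_dd = 46.8
Terminal payoffs (S − K): max(101.9, 0) = 101.9, max(-29.7, 0) = 0, max(-88.2, 0) = 0
Node u (S = 175.5): continuation = 1/1.07·[0.6267·101.9250 + 0.3733·0.0000] = 59.6944; exercise value = 40.5000 ≤ continuation, so V_u = 59.6944
Node d (S = 78): continuation = 1/1.07·[0.6267·0.0000 + 0.3733·0.0000] = 0.0000; exercise value = 0.0000 ≤ continuation, so V_d = 0.0000
Node 0 (S = 130): continuation = 1/1.07·[0.6267·59.6944 + 0.3733·0.0000] = 34.9612; exercise value = 0.0000 ≤ continuation, so V_0 = 34.9612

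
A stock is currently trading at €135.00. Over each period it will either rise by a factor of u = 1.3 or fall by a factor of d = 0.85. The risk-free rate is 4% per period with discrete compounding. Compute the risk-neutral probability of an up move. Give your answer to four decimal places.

p = 0.4222

Risk-neutral probability p = (1 + 0.04 − 0.85)/(1.3 − 0.85) = 0.1900/0.4500 = 0.4222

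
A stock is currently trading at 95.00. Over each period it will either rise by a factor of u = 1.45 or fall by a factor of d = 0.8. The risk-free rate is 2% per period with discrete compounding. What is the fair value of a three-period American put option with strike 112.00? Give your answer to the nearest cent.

28.19

Risk-neutral probability p = (1 + 0.02 − 0.8)/(1.45 − 0.8) = 0.2200/0.6500 = 0.3385
Terminal stock prices: S_uuu = 289.6, S_uud = 159.8, S_udd = 88.16, S_ddd = 48.64
Terminal payoffs (K − S): max(-177.6, 0) = 0, max(-47.79, 0) = 0, max(23.84, 0) = 23.84, max(63.36, 0) = 63.36
Node uu (S = 199.7): continuation = 1/1.02·[0.3385·0.0000 + 0.6615·0.0000] = 0.0000; exercise value = 0.0000 ≤ continuation, so V_uu = 0.0000
Node ud (S = 110.2): continuation = 1/1.02·[0.3385·0.0000 + 0.6615·23.8400] = 15.4618; exercise value = 1.8000 ≤ continuation, so V_ud = 15.4618
Node dd (S = 60.8): continuation = 1/1.02·[0.3385·23.8400 + 0.6615·63.3600] = 49.0039; exercise value = 51.2000 > continuation, so V_dd = 51.2000 (exercise)
Node u (S = 137.8): continuation = 1/1.02·[0.3385·0.0000 + 0.6615·15.4618] = 10.0280; exercise value = 0.0000 ≤ continuation, so V_u = 10.0280
Node d (S = 76): continuation = 1/1.02·[0.3385·15.4618 + 0.6615·51.2000] = 38.3373; exercise value = 36.0000 ≤ continuation, so V_d = 38.3373
Node 0 (S = 95): continuation = 1/1.02·[0.3385·10.0280 + 0.6615·38.3373] = 28.1918; exercise value = 17.0000 ≤ continuation, so V_0 = 28.1918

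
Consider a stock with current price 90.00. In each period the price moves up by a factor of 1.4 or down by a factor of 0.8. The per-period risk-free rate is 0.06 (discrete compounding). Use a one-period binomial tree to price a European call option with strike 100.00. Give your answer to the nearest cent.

Risk-neutral probability p = (1 + 0.06 − 0.8)/(1.4 − 0.8) = 0.2600/0.6000 = 0.4333
Terminal stock prices: S_u = 126, S_d = 72
Terminal payoffs (S − K): max(26, 0) = 26, max(-28, 0) = 0
Node 0 (S = 90): V_0 = 1/1.06·[0.4333·26.0000 + 0.5667·0.0000] = 10.6289

10.63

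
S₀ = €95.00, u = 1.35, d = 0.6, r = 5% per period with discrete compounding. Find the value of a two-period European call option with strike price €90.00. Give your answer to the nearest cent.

Risk-neutral probability p = (1 + 0.05 − 0.6)/(1.35 − 0.6) = 0.4500/0.7500 = 0.6000
Terminal stock prices: S_uu = 173.1, S_ud = 76.95, S_dd = 34.2
Terminal payoffs (S − K): max(83.14, 0) = 83.14, max(-13.05, 0) = 0, max(-55.8, 0) = 0
Node u (S = 128.2): V_u = 1/1.05·[0.6000·83.1375 + 0.4000·0.0000] = 47.5071
Node d (S = 57): V_d = 1/1.05·[0.6000·0.0000 + 0.4000·0.0000] = 0.0000
Node 0 (S = 95): V_0 = 1/1.05·[0.6000·47.5071 + 0.4000·0.0000] = 27.1469

€27.15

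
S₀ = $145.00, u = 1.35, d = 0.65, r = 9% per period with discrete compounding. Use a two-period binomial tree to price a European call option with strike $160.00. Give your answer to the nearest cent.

Risk-neutral probability p = (1 + 0.09 − 0.65)/(1.35 − 0.65) = 0.4400/0.7000 = 0.6286
Terminal stock prices: S_uu = 264.3, S_ud = 127.2, S_dd = 61.26
Terminal payoffs (S − K): max(104.3, 0) = 104.3, max(-32.76, 0) = 0, max(-98.74, 0) = 0
Node u (S = 195.8): V_u = 1/1.09·[0.6286·104.2625 + 0.3714·0.0000] = 60.1252
Node d (S = 94.25): V_d = 1/1.09·[0.6286·0.0000 + 0.3714·0.0000] = 0.0000
Node 0 (S = 145): V_0 = 1/1.09·[0.6286·60.1252 + 0.3714·0.0000] = 34.6724

$34.67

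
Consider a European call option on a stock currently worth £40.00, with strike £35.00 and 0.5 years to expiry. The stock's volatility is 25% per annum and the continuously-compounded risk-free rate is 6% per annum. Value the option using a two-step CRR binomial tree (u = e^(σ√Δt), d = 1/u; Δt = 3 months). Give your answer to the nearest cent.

CRR parameters: u = e^(σ√Δt) = e^(0.25·√0.25) = 1.1331, d = 1/u = 0.8825
Per-period rate: rΔt = 0.06·0.25 = 0.015, so R = e^0.015 = 1.0151
Risk-neutral probability p = (e^0.015 − 0.8825)/(1.1331 − 0.8825) = 0.1326/0.2507 = 0.5291
Terminal stock prices: S_uu = 51.36, S_ud = 40, S_dd = 31.15
Terminal payoffs (S − K): max(16.36, 0) = 16.36, max(5, 0) = 5, max(-3.848, 0) = 0
Node u (S = 45.33): V_u = e^(−0.015)·[0.5291·16.3610 + 0.4709·5.0000] = 10.8470
Node d (S = 35.3): V_d = e^(−0.015)·[0.5291·5.0000 + 0.4709·0.0000] = 2.6060
Node 0 (S = 40): V_0 = e^(−0.015)·[0.5291·10.8470 + 0.4709·2.6060] = 6.8625

£6.86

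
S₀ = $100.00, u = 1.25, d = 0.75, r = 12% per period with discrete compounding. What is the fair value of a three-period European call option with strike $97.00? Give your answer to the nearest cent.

Risk-neutral probability p = (1 + 0.12 − 0.75)/(1.25 − 0.75) = 0.3700/0.5000 = 0.7400
Terminal stock prices: S_uuu = 195.3, S_uud = 117.2, S_udd = 70.31, S_ddd = 42.19
Terminal payoffs (S − K): max(98.31, 0) = 98.31, max(20.19, 0) = 20.19, max(-26.69, 0) = 0, max(-54.81, 0) = 0
Node uu (S = 156.2): V_uu = 1/1.12·[0.7400·98.3125 + 0.2600·20.1875] = 69.6429
Node ud (S = 93.75): V_ud = 1/1.12·[0.7400·20.1875 + 0.2600·0.0000] = 13.3382
Node dd (S = 56.25): V_dd = 1/1.12·[0.7400·0.0000 + 0.2600·0.0000] = 0.0000
Node u (S = 125): V_u = 1/1.12·[0.7400·69.6429 + 0.2600·13.3382] = 49.1104
Node d (S = 75): V_d = 1/1.12·[0.7400·13.3382 + 0.2600·0.0000] = 8.8127
Node 0 (S = 100): V_0 = 1/1.12·[0.7400·49.1104 + 0.2600·8.8127] = 34.4937

$34.49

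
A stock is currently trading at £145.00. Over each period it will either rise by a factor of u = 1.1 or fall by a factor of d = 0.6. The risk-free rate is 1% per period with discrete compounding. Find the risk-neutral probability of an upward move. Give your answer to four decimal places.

p = 0.8200

Risk-neutral probability p = (1 + 0.01 − 0.6)/(1.1 − 0.6) = 0.4100/0.5000 = 0.8200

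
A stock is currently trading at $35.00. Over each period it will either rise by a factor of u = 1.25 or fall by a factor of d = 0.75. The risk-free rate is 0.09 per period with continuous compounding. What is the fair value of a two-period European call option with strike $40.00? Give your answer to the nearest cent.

$5.81

Risk-neutral probability p = (e^0.09 − 0.75)/(1.25 − 0.75) = 0.3442/0.5000 = 0.6883
Terminal stock prices: S_uu = 54.69, S_ud = 32.81, S_dd = 19.69
Terminal payoffs (S − K): max(14.69, 0) = 14.69, max(-7.188, 0) = 0, max(-20.31, 0) = 0
Node u (S = 43.75): V_u = e^(−0.09)·[0.6883·14.6875 + 0.3117·0.0000] = 9.2400
Node d (S = 26.25): V_d = e^(−0.09)·[0.6883·0.0000 + 0.3117·0.0000] = 0.0000
Node 0 (S = 35): V_0 = e^(−0.09)·[0.6883·9.2400 + 0.3117·0.0000] = 5.8129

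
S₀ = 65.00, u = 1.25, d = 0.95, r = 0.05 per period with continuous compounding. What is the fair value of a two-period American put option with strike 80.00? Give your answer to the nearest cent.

15.00

Risk-neutral probability p = (e^0.05 − 0.95)/(1.25 − 0.95) = 0.1013/0.3000 = 0.3376
Terminal stock prices: S_uu = 101.6, S_ud = 77.19, S_dd = 58.66
Terminal payoffs (K − S): max(-21.56, 0) = 0, max(2.812, 0) = 2.812, max(21.34, 0) = 21.34
Node u (S = 81.25): continuation = e^(−0.05)·[0.3376·0.0000 + 0.6624·2.8125] = 1.7722; exercise value = 0.0000 ≤ continuation, so V_u = 1.7722
Node d (S = 61.75): continuation = e^(−0.05)·[0.3376·2.8125 + 0.6624·21.3375] = 14.3484; exercise value = 18.2500 > continuation, so V_d = 18.2500 (exercise)
Node 0 (S = 65): continuation = e^(−0.05)·[0.3376·1.7722 + 0.6624·18.2500] = 12.0688; exercise value = 15.0000 > continuation, so V_0 = 15.0000 (exercise)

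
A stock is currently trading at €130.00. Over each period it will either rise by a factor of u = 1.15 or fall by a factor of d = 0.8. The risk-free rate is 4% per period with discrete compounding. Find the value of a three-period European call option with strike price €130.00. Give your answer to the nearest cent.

€22.38

Risk-neutral probability p = (1 + 0.04 − 0.8)/(1.15 − 0.8) = 0.2400/0.3500 = 0.6857
Terminal stock prices: S_uuu = 197.7, S_uud = 137.5, S_udd = 95.68, S_ddd = 66.56
Terminal payoffs (S − K): max(67.71, 0) = 67.71, max(7.54, 0) = 7.54, max(-34.32, 0) = 0, max(-63.44, 0) = 0
Node uu (S = 171.9): V_uu = 1/1.04·[0.6857·67.7137 + 0.3143·7.5400] = 46.9250
Node ud (S = 119.6): V_ud = 1/1.04·[0.6857·7.5400 + 0.3143·0.0000] = 4.9714
Node dd (S = 83.2): V_dd = 1/1.04·[0.6857·0.0000 + 0.3143·0.0000] = 0.0000
Node u (S = 149.5): V_u = 1/1.04·[0.6857·46.9250 + 0.3143·4.9714] = 32.4419
Node d (S = 104): V_d = 1/1.04·[0.6857·4.9714 + 0.3143·0.0000] = 3.2779
Node 0 (S = 130): V_0 = 1/1.04·[0.6857·32.4419 + 0.3143·3.2779] = 22.3808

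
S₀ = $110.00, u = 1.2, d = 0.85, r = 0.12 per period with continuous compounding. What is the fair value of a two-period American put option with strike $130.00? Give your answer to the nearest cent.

$20.00

Risk-neutral probability p = (e^0.12 − 0.85)/(1.2 − 0.85) = 0.2775/0.3500 = 0.7928
Terminal stock prices: S_uu = 158.4, S_ud = 112.2, S_dd = 79.47
Terminal payoffs (K − S): max(-28.4, 0) = 0, max(17.8, 0) = 17.8, max(50.53, 0) = 50.53
Node u (S = 132): continuation = e^(−0.12)·[0.7928·0.0000 + 0.2072·17.8000] = 3.2703; exercise value = 0.0000 ≤ continuation, so V_u = 3.2703
Node d (S = 93.5): continuation = e^(−0.12)·[0.7928·17.8000 + 0.2072·50.5250] = 21.7997; exercise value = 36.5000 > continuation, so V_d = 36.5000 (exercise)
Node 0 (S = 110): continuation = e^(−0.12)·[0.7928·3.2703 + 0.2072·36.5000] = 9.0057; exercise value = 20.0000 > continuation, so V_0 = 20.0000 (exercise)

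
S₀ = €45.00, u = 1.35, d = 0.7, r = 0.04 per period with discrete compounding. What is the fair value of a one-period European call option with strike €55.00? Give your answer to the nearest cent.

Risk-neutral probability p = (1 + 0.04 − 0.7)/(1.35 − 0.7) = 0.3400/0.6500 = 0.5231
Terminal stock prices: S_u = 60.75, S_d = 31.5
Terminal payoffs (S − K): max(5.75, 0) = 5.75, max(-23.5, 0) = 0
Node 0 (S = 45): V_0 = 1/1.04·[0.5231·5.7500 + 0.4769·0.0000] = 2.8920

€2.89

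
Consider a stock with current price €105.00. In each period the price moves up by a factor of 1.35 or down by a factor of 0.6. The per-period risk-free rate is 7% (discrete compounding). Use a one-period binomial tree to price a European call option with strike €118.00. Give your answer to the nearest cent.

Risk-neutral probability p = (1 + 0.07 − 0.6)/(1.35 − 0.6) = 0.4700/0.7500 = 0.6267
Terminal stock prices: S_u = 141.8, S_d = 63
Terminal payoffs (S − K): max(23.75, 0) = 23.75, max(-55, 0) = 0
Node 0 (S = 105): V_0 = 1/1.07·[0.6267·23.7500 + 0.3733·0.0000] = 13.9097

€13.91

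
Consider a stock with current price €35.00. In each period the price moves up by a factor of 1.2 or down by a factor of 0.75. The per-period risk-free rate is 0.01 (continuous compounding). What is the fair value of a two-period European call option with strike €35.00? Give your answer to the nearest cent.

€5.04

Risk-neutral probability p = (e^0.01 − 0.75)/(1.2 − 0.75) = 0.2601/0.4500 = 0.5779
Terminal stock prices: S_uu = 50.4, S_ud = 31.5, S_dd = 19.69
Terminal payoffs (S − K): max(15.4, 0) = 15.4, max(-3.5, 0) = 0, max(-15.31, 0) = 0
Node u (S = 42): V_u = e^(−0.01)·[0.5779·15.4000 + 0.4221·0.0000] = 8.8109
Node d (S = 26.25): V_d = e^(−0.01)·[0.5779·0.0000 + 0.4221·0.0000] = 0.0000
Node 0 (S = 35): V_0 = e^(−0.01)·[0.5779·8.8109 + 0.4221·0.0000] = 5.0411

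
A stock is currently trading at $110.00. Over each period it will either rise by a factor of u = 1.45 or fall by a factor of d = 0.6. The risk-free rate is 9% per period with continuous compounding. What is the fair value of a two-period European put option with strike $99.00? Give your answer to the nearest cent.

Risk-neutral probability p = (e^0.09 − 0.6)/(1.45 − 0.6) = 0.4942/0.8500 = 0.5814
Terminal stock prices: S_uu = 231.3, S_ud = 95.7, S_dd = 39.6
Terminal payoffs (K − S): max(-132.3, 0) = 0, max(3.3, 0) = 3.3, max(59.4, 0) = 59.4
Node u (S = 159.5): V_u = e^(−0.09)·[0.5814·0.0000 + 0.4186·3.3000] = 1.2625
Node d (S = 66): V_d = e^(−0.09)·[0.5814·3.3000 + 0.4186·59.4000] = 24.4792
Node 0 (S = 110): V_0 = e^(−0.09)·[0.5814·1.2625 + 0.4186·24.4792] = 10.0363

$10.04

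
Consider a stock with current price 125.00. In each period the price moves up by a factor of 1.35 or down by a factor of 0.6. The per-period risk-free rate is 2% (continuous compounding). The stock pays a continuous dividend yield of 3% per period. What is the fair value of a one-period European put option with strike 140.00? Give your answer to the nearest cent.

Per-period risk-free factor R = e^0.02 = 1.0202; dividend-adjusted growth = e^(0.02−0.03) = 0.9900.
Risk-neutral probability p = (0.9900 − 0.6)/(1.35 − 0.6) = 0.3900/0.7500 = 0.5201
Terminal stock prices: S_u = 168.8, S_d = 75
Terminal payoffs (K − S): max(-28.75, 0) = 0, max(65, 0) = 65
Node 0 (S = 125): V_0 = e^(−0.02)·[0.5201·0.0000 + 0.4799·65.0000] = 30.5780

30.58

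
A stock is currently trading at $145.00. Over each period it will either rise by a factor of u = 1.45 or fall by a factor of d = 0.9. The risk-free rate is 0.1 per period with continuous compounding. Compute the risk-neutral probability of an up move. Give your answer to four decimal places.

Risk-neutral probability p = (e^0.1 − 0.9)/(1.45 − 0.9) = 0.2052/0.5500 = 0.3730

p = 0.3730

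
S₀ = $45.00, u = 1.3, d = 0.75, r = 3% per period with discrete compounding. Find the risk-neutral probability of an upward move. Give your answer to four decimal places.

Risk-neutral probability p = (1 + 0.03 − 0.75)/(1.3 − 0.75) = 0.2800/0.5500 = 0.5091

p = 0.5091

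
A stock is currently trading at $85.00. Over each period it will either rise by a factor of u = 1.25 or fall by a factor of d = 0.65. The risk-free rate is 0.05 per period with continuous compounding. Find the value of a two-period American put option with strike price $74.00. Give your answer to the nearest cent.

Risk-neutral probability p = (e^0.05 − 0.65)/(1.25 − 0.65) = 0.4013/0.6000 = 0.6688
Terminal stock prices: S_uu = 132.8, S_ud = 69.06, S_dd = 35.91
Terminal payoffs (K − S): max(-58.81, 0) = 0, max(4.938, 0) = 4.938, max(38.09, 0) = 38.09
Node u (S = 106.2): continuation = e^(−0.05)·[0.6688·0.0000 + 0.3312·4.9375] = 1.5556; exercise value = 0.0000 ≤ continuation, so V_u = 1.5556
Node d (S = 55.25): continuation = e^(−0.05)·[0.6688·4.9375 + 0.3312·38.0875] = 15.1410; exercise value = 18.7500 > continuation, so V_d = 18.7500 (exercise)
Node 0 (S = 85): continuation = e^(−0.05)·[0.6688·1.5556 + 0.3312·18.7500] = 6.8970; exercise value = 0.0000 ≤ continuation, so V_0 = 6.8970

$6.90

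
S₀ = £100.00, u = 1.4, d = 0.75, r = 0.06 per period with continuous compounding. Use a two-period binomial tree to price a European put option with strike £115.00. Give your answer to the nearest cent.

£18.53

Risk-neutral probability p = (e^0.06 − 0.75)/(1.4 − 0.75) = 0.3118/0.6500 = 0.4797
Terminal stock prices: S_uu = 196, S_ud = 105, S_dd = 56.25
Terminal payoffs (K − S): max(-81, 0) = 0, max(10, 0) = 10, max(58.75, 0) = 58.75
Node u (S = 140): V_u = e^(−0.06)·[0.4797·0.0000 + 0.5203·10.0000] = 4.8995
Node d (S = 75): V_d = e^(−0.06)·[0.4797·10.0000 + 0.5203·58.7500] = 33.3029
Node 0 (S = 100): V_0 = e^(−0.06)·[0.4797·4.8995 + 0.5203·33.3029] = 18.5306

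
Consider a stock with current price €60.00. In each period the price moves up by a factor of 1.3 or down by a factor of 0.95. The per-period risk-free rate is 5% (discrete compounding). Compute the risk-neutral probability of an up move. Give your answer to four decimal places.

Risk-neutral probability p = (1 + 0.05 − 0.95)/(1.3 − 0.95) = 0.1000/0.3500 = 0.2857

p = 0.2857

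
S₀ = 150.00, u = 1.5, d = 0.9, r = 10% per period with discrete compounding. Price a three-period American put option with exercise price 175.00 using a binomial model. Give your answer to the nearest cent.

Risk-neutral probability p = (1 + 0.1 − 0.9)/(1.5 − 0.9) = 0.2000/0.6000 = 0.3333
Terminal stock prices: S_uuu = 506.2, S_uud = 303.8, S_udd = 182.2, S_ddd = 109.4
Terminal payoffs (K − S): max(-331.2, 0) = 0, max(-128.8, 0) = 0, max(-7.25, 0) = 0, max(65.65, 0) = 65.65
Node uu (S = 337.5): continuation = 1/1.1·[0.3333·0.0000 + 0.6667·0.0000] = 0.0000; exercise value = 0.0000 ≤ continuation, so V_uu = 0.0000
Node ud (S = 202.5): continuation = 1/1.1·[0.3333·0.0000 + 0.6667·0.0000] = 0.0000; exercise value = 0.0000 ≤ continuation, so V_ud = 0.0000
Node dd (S = 121.5): continuation = 1/1.1·[0.3333·0.0000 + 0.6667·65.6500] = 39.7879; exercise value = 53.5000 > continuation, so V_dd = 53.5000 (exercise)
Node u (S = 225): continuation = 1/1.1·[0.3333·0.0000 + 0.6667·0.0000] = 0.0000; exercise value = 0.0000 ≤ continuation, so V_u = 0.0000
Node d (S = 135): continuation = 1/1.1·[0.3333·0.0000 + 0.6667·53.5000] = 32.4242; exercise value = 40.0000 > continuation, so V_d = 40.0000 (exercise)
Node 0 (S = 150): continuation = 1/1.1·[0.3333·0.0000 + 0.6667·40.0000] = 24.2424; exercise value = 25.0000 > continuation, so V_0 = 25.0000 (exercise)

25.00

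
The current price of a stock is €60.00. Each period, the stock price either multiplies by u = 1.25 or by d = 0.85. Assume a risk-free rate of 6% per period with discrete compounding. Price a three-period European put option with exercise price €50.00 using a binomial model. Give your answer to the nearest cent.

€1.18

Risk-neutral probability p = (1 + 0.06 − 0.85)/(1.25 − 0.85) = 0.2100/0.4000 = 0.5250
Terminal stock prices: S_uuu = 117.2, S_uud = 79.69, S_udd = 54.19, S_ddd = 36.85
Terminal payoffs (K − S): max(-67.19, 0) = 0, max(-29.69, 0) = 0, max(-4.187, 0) = 0, max(13.15, 0) = 13.15
Node uu (S = 93.75): V_uu = 1/1.06·[0.5250·0.0000 + 0.4750·0.0000] = 0.0000
Node ud (S = 63.75): V_ud = 1/1.06·[0.5250·0.0000 + 0.4750·0.0000] = 0.0000
Node dd (S = 43.35): V_dd = 1/1.06·[0.5250·0.0000 + 0.4750·13.1525] = 5.8938
Node u (S = 75): V_u = 1/1.06·[0.5250·0.0000 + 0.4750·0.0000] = 0.0000
Node d (S = 51): V_d = 1/1.06·[0.5250·0.0000 + 0.4750·5.8938] = 2.6411
Node 0 (S = 60): V_0 = 1/1.06·[0.5250·0.0000 + 0.4750·2.6411] = 1.1835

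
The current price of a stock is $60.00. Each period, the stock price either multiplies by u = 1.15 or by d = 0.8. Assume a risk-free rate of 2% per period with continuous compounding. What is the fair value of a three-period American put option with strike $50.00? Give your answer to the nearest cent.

$2.48

Risk-neutral probability p = (e^0.02 − 0.8)/(1.15 − 0.8) = 0.2202/0.3500 = 0.6291
Terminal stock prices: S_uuu = 91.25, S_uud = 63.48, S_udd = 44.16, S_ddd = 30.72
Terminal payoffs (K − S): max(-41.25, 0) = 0, max(-13.48, 0) = 0, max(5.84, 0) = 5.84, max(19.28, 0) = 19.28
Node uu (S = 79.35): continuation = e^(−0.02)·[0.6291·0.0000 + 0.3709·0.0000] = 0.0000; exercise value = 0.0000 ≤ continuation, so V_uu = 0.0000
Node ud (S = 55.2): continuation = e^(−0.02)·[0.6291·0.0000 + 0.3709·5.8400] = 2.1229; exercise value = 0.0000 ≤ continuation, so V_ud = 2.1229
Node dd (S = 38.4): continuation = e^(−0.02)·[0.6291·5.8400 + 0.3709·19.2800] = 10.6099; exercise value = 11.6000 > continuation, so V_dd = 11.6000 (exercise)
Node u (S = 69): continuation = e^(−0.02)·[0.6291·0.0000 + 0.3709·2.1229] = 0.7717; exercise value = 0.0000 ≤ continuation, so V_u = 0.7717
Node d (S = 48): continuation = e^(−0.02)·[0.6291·2.1229 + 0.3709·11.6000] = 5.5259; exercise value = 2.0000 ≤ continuation, so V_d = 5.5259
Node 0 (S = 60): continuation = e^(−0.02)·[0.6291·0.7717 + 0.3709·5.5259] = 2.4846; exercise value = 0.0000 ≤ continuation, so V_0 = 2.4846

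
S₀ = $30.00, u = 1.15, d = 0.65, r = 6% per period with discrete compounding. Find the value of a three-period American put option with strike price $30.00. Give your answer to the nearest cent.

$3.21

Risk-neutral probability p = (1 + 0.06 − 0.65)/(1.15 − 0.65) = 0.4100/0.5000 = 0.8200
Terminal stock prices: S_uuu = 45.63, S_uud = 25.79, S_udd = 14.58, S_ddd = 8.239
Terminal payoffs (K − S): max(-15.63, 0) = 0, max(4.211, 0) = 4.211, max(15.42, 0) = 15.42, max(21.76, 0) = 21.76
Node uu (S = 39.67): continuation = 1/1.06·[0.8200·0.0000 + 0.1800·4.2112] = 0.7151; exercise value = 0.0000 ≤ continuation, so V_uu = 0.7151
Node ud (S = 22.43): continuation = 1/1.06·[0.8200·4.2112 + 0.1800·15.4237] = 5.8769; exercise value = 7.5750 > continuation, so V_ud = 7.5750 (exercise)
Node dd (S = 12.68): continuation = 1/1.06·[0.8200·15.4237 + 0.1800·21.7613] = 15.6269; exercise value = 17.3250 > continuation, so V_dd = 17.3250 (exercise)
Node u (S = 34.5): continuation = 1/1.06·[0.8200·0.7151 + 0.1800·7.5750] = 1.8395; exercise value = 0.0000 ≤ continuation, so V_u = 1.8395
Node d (S = 19.5): continuation = 1/1.06·[0.8200·7.5750 + 0.1800·17.3250] = 8.8019; exercise value = 10.5000 > continuation, so V_d = 10.5000 (exercise)
Node 0 (S = 30): continuation = 1/1.06·[0.8200·1.8395 + 0.1800·10.5000] = 3.2060; exercise value = 0.0000 ≤ continuation, so V_0 = 3.2060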